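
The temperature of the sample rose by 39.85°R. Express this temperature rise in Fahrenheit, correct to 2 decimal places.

39.85°F

Rankine and Fahrenheit degrees are the same size, so the interval is unchanged: 39.85.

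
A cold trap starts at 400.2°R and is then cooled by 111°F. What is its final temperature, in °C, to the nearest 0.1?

Initial temperature in Celsius: (400.2 - 491.67) × 5/9 = -50.8167°C.
The 111°F change is an interval, so only the factor 5/9 applies: -111 × 5/9 = -61.6667°C.
Final Celsius temperature: -50.8167 - 61.6667 = -112.4833°C.

-112.5°C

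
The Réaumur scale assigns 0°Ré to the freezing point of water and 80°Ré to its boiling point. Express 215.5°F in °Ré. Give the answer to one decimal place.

81.6°Ré

First in Celsius: (215.5 - 32) × 5/9 = 101.9444°C.
Linearly onto the Réaumur scale: 0 + (101.9444 / 100) × (80 - 0) = 81.6°Ré.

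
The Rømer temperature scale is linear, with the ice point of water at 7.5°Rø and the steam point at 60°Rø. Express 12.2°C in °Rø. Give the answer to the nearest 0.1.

Linearly onto the Rømer scale: 7.5 + (12.2000 / 100) × (60 - 7.5) = 13.9°Rø.

13.9°Rø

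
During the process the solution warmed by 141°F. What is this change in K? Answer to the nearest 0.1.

For a temperature interval the offset drops out; only the factor 5/9 applies.
141 × 5/9 = 78.3.

78.3 K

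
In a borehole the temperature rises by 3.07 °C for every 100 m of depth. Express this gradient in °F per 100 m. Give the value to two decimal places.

Since only a temperature interval is involved, the additive offset between the scales drops out.
A change of 1°C is a change of 1.8°F, so 3.07 × 1.8 = 5.53.

5.53 °F/100 m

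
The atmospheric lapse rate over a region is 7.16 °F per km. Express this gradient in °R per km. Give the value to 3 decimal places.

Since only a temperature interval is involved, the additive offset between the scales drops out.
A change of 1°F is a change of 1°R, so 7.16 × 1 = 7.160.

7.160 °R/km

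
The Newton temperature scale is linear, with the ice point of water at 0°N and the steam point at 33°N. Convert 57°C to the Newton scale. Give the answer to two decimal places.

18.81°N

Linearly onto the Newton scale: 0 + (57.0000 / 100) × (33 - 0) = 18.81°N.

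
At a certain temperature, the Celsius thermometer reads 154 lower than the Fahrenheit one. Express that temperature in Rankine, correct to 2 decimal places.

766.17°R

Let x be the Fahrenheit reading; then the Celsius reading is 5/9·x - 17.7778.
(5/9·x - 17.7778) - x = -154  ⇒  (-4/9)·x = -136.222  ⇒  x = 306.5000°F.
In Celsius: (306.5 - 32) × 5/9 = 152.5000°C.
In Rankine: 152.5000 × 1.8 + 491.67 = 766.17°R.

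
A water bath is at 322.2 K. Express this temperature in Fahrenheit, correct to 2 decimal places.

120.29°F

In Celsius: 322.2 - 273.15 = 49.0500°C.
In Fahrenheit: 49.0500 × 1.8 + 32 = 120.29°F.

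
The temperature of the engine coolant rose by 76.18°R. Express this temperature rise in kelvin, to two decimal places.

For a temperature interval the offset drops out; only the factor 5/9 applies.
76.18 × 5/9 = 42.32.

42.32 K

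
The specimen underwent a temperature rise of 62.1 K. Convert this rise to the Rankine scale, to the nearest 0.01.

111.78°R

An interval of 1 K corresponds to 1.8°R.
62.1 × 1.8 = 111.78.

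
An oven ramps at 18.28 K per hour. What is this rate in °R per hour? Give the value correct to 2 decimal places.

32.90 °R/hour

Since only a temperature interval is involved, the additive offset between the scales drops out.
A change of 1 K is a change of 1.8°R, so 18.28 × 1.8 = 32.90.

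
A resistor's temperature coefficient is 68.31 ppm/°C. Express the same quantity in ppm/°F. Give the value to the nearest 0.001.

37.950 ppm/°F

Since only a temperature interval is involved, the additive offset between the scales drops out.
A change of 1°F is a change of 5/9°C, so per °F the value is 68.31 × 5/9 = 37.950.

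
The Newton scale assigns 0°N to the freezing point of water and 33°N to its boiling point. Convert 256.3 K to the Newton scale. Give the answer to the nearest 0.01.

-5.56°N

First in Celsius: 256.3 - 273.15 = -16.8500°C.
Linearly onto the Newton scale: 0 + (-16.8500 / 100) × (33 - 0) = -5.56°N.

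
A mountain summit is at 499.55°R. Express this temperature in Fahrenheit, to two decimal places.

39.88°F

In Celsius: (499.55 - 491.67) × 5/9 = 4.3778°C.
In Fahrenheit: 4.3778 × 1.8 + 32 = 39.88°F.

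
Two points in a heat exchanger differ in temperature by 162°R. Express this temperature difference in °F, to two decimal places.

Rankine and Fahrenheit degrees are the same size, so the interval is unchanged: 162.00.

162.00°F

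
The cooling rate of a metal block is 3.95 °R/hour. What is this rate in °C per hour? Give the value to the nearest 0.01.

2.19 °C/hour

Since only a temperature interval is involved, the additive offset between the scales drops out.
A change of 1°R is a change of 5/9°C, so 3.95 × 5/9 = 2.19.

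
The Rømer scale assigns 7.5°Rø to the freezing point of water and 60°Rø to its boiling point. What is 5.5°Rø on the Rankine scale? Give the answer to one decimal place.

Linear interpolation between the fixed points: C = (5.5 - 7.5) × 100 / (60 - 7.5) = -3.8095°C.
Then -3.8095 × 1.8 + 491.67 = 484.8°R.

484.8°R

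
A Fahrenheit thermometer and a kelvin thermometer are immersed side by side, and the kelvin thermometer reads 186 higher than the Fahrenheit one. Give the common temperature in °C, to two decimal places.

Let x be the Fahrenheit reading; then the kelvin reading is 5/9·x + 255.372.
(5/9·x + 255.372) - x = 186  ⇒  (-4/9)·x = -69.3722  ⇒  x = 156.0875°F.
In Celsius: (156.0875 - 32) × 5/9 = 68.94°C.

68.94°C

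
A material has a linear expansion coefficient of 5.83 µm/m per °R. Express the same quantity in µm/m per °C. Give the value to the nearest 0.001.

The quantity depends on a temperature interval, so only the ratio of degree sizes applies; the offset between the scales is irrelevant.
A change of 1°C is a change of 1.8°R, so per °C the value is 5.83 × 1.8 = 10.494.

10.494 µm/m per °C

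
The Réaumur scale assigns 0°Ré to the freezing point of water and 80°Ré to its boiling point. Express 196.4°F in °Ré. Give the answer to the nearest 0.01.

73.07°Ré

First in Celsius: (196.4 - 32) × 5/9 = 91.3333°C.
Linearly onto the Réaumur scale: 0 + (91.3333 / 100) × (80 - 0) = 73.07°Ré.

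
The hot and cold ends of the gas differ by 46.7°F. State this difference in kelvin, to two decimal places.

Only the scale ratio 5/9 matters for a change in temperature.
46.7 × 5/9 = 25.94.

25.94 K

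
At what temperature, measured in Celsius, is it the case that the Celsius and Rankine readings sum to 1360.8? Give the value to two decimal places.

Let C be the Celsius reading. The Rankine reading is R = 1.8·C + 491.67.
Require C + R = 1360.8: (2.8)·C + 491.67 = 1360.8.
C = (1360.8 - 491.67) / (2.8) = 310.40.

310.40°C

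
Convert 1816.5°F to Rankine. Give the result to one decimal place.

2276.2°R

In Celsius: (1816.5 - 32) × 5/9 = 991.3889°C.
In Rankine: 991.3889 × 1.8 + 491.67 = 2276.2°R.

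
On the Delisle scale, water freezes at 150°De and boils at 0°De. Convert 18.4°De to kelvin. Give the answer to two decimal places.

360.88 K

Linear interpolation between the fixed points: C = (18.4 - 150) × 100 / (0 - 150) = 87.7333°C.
Then 87.7333 + 273.15 = 360.88 K.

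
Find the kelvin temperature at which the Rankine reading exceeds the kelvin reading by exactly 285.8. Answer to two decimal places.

Let K be the kelvin reading. The Rankine reading is R = 1.8·K.
Require R - K = 285.8: (0.8)·K = 285.8.
K = (285.8) / (0.8) = 357.25.

357.25 K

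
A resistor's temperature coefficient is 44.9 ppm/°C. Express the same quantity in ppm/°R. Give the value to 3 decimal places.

24.944 ppm/°R

Since only a temperature interval is involved, the additive offset between the scales drops out.
A change of 1°R is a change of 5/9°C, so per °R the value is 44.9 × 5/9 = 24.944.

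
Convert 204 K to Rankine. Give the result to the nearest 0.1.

In Celsius: 204 - 273.15 = -69.1500°C.
In Rankine: -69.1500 × 1.8 + 491.67 = 367.2°R.

367.2°R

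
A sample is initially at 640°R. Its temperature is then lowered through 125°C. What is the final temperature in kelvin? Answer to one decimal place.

230.6 K

Initial temperature in Celsius: (640 - 491.67) × 5/9 = 82.4056°C.
Final Celsius temperature: 82.4056 - 125.0000 = -42.5944°C.
In kelvin: -42.5944 + 273.15 = 230.6 K.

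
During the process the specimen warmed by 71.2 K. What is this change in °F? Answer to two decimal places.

For a temperature interval the offset drops out; only the factor 1.8 applies.
71.2 × 1.8 = 128.16.

128.16°F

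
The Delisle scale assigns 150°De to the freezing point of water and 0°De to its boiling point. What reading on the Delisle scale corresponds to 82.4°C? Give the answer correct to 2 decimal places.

Linearly onto the Delisle scale: 150 + (82.4000 / 100) × (0 - 150) = 26.40°De.

26.40°De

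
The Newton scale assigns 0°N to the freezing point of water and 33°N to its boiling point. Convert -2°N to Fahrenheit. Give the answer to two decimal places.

Linear interpolation between the fixed points: C = (-2 - 0) × 100 / (33 - 0) = -6.0606°C.
Then -6.0606 × 1.8 + 32 = 21.09°F.

21.09°F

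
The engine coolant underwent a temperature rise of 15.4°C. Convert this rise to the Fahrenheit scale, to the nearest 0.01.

27.72°F

An interval of 1°C corresponds to 1.8°F.
15.4 × 1.8 = 27.72.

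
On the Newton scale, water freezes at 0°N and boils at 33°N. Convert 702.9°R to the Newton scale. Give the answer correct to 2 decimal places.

38.73°N

First in Celsius: (702.9 - 491.67) × 5/9 = 117.3500°C.
Linearly onto the Newton scale: 0 + (117.3500 / 100) × (33 - 0) = 38.73°N.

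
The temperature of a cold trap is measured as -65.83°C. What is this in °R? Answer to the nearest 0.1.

In Rankine: -65.8300 × 1.8 + 491.67 = 373.2°R.

373.2°R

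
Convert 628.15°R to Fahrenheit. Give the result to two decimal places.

In Celsius: (628.15 - 491.67) × 5/9 = 75.8222°C.
In Fahrenheit: 75.8222 × 1.8 + 32 = 168.48°F.

168.48°F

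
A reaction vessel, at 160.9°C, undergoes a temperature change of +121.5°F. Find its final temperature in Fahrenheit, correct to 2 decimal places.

443.12°F

The 121.5°F change is an interval, so only the factor 5/9 applies: +121.5 × 5/9 = +67.5000°C.
Final Celsius temperature: 160.9000 + 67.5000 = 228.4000°C.
In Fahrenheit: 228.4000 × 1.8 + 32 = 443.12°F.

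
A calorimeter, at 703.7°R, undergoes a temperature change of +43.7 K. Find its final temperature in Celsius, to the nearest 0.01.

Initial temperature in Celsius: (703.7 - 491.67) × 5/9 = 117.7944°C.
The 43.7 K change is an interval; Kelvin and Celsius degrees are the same size, so ΔC = +43.7°C.
Final Celsius temperature: 117.7944 + 43.7000 = 161.4944°C.

161.49°C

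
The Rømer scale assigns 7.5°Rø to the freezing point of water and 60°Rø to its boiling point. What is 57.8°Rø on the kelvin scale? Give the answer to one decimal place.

369.0 K

Linear interpolation between the fixed points: C = (57.8 - 7.5) × 100 / (60 - 7.5) = 95.8095°C.
Then 95.8095 + 273.15 = 369.0 K.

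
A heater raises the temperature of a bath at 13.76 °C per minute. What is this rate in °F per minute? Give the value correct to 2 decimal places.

The quantity depends on a temperature interval, so only the ratio of degree sizes applies; the offset between the scales is irrelevant.
A change of 1°C is a change of 1.8°F, so 13.76 × 1.8 = 24.77.

24.77 °F/minute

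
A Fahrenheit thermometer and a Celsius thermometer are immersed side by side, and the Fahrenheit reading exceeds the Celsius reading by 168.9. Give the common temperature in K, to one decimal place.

Let x be the Fahrenheit reading; then the Celsius reading is 5/9·x - 17.7778.
(5/9·x - 17.7778) - x = -168.9  ⇒  (-4/9)·x = -151.122  ⇒  x = 340.0250°F.
In Celsius: (340.025 - 32) × 5/9 = 171.1250°C.
In kelvin: 171.1250 + 273.15 = 444.3 K.

444.3 K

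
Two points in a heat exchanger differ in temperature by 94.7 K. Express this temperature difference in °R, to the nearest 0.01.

170.46°R

An interval of 1 K corresponds to 1.8°R.
94.7 × 1.8 = 170.46.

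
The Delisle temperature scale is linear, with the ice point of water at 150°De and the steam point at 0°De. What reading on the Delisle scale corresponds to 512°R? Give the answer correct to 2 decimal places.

First in Celsius: (512 - 491.67) × 5/9 = 11.2944°C.
Linearly onto the Delisle scale: 150 + (11.2944 / 100) × (0 - 150) = 133.06°De.

133.06°De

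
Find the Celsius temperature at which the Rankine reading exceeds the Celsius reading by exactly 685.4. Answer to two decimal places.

Let C be the Celsius reading. The Rankine reading is R = 1.8·C + 491.67.
Require R - C = 685.4: (0.8)·C + 491.67 = 685.4.
C = (685.4 - 491.67) / (0.8) = 242.16.

242.16°C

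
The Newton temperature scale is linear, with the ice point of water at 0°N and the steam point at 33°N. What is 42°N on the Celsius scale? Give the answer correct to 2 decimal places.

127.27°C

Linear interpolation between the fixed points: C = (42 - 0) × 100 / (33 - 0) = 127.2727°C.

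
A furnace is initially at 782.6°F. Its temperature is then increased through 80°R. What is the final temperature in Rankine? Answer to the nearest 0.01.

Initial temperature in Celsius: (782.6 - 32) × 5/9 = 417.0000°C.
The 80°R change is an interval, so only the factor 5/9 applies: +80 × 5/9 = +44.4444°C.
Final Celsius temperature: 417.0000 + 44.4444 = 461.4444°C.
In Rankine: 461.4444 × 1.8 + 491.67 = 1322.27°R.

1322.27°R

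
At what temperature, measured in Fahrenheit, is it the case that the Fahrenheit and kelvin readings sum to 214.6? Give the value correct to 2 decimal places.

Let F be the Fahrenheit reading. The kelvin reading is K = 5/9·F + 255.372.
Require F + K = 214.6: (14/9)·F + 255.372 = 214.6.
F = (214.6 - 255.372) / (14/9) = -26.21.

-26.21°F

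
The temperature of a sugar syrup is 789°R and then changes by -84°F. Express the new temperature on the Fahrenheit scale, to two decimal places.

Initial temperature in Celsius: (789 - 491.67) × 5/9 = 165.1833°C.
The 84°F change is an interval, so only the factor 5/9 applies: -84 × 5/9 = -46.6667°C.
Final Celsius temperature: 165.1833 - 46.6667 = 118.5167°C.
In Fahrenheit: 118.5167 × 1.8 + 32 = 245.33°F.

245.33°F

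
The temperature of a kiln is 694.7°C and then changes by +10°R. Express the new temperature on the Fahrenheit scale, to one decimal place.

1292.5°F

The 10°R change is an interval, so only the factor 5/9 applies: +10 × 5/9 = +5.5556°C.
Final Celsius temperature: 694.7000 + 5.5556 = 700.2556°C.
In Fahrenheit: 700.2556 × 1.8 + 32 = 1292.5°F.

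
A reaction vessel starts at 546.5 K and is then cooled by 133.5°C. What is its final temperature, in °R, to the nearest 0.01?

743.40°R

Initial temperature in Celsius: 546.5 - 273.15 = 273.3500°C.
Final Celsius temperature: 273.3500 - 133.5000 = 139.8500°C.
In Rankine: 139.8500 × 1.8 + 491.67 = 743.40°R.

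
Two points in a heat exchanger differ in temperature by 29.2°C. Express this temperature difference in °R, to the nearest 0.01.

An interval of 1°C corresponds to 1.8°R.
29.2 × 1.8 = 52.56.

52.56°R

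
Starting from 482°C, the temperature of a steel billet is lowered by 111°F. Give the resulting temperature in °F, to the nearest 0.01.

788.60°F

The 111°F change is an interval, so only the factor 5/9 applies: -111 × 5/9 = -61.6667°C.
Final Celsius temperature: 482.0000 - 61.6667 = 420.3333°C.
In Fahrenheit: 420.3333 × 1.8 + 32 = 788.60°F.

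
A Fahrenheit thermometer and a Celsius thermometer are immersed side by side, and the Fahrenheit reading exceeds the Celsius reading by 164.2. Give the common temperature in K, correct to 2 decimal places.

Let x be the Fahrenheit reading; then the Celsius reading is 5/9·x - 17.7778.
(5/9·x - 17.7778) - x = -164.2  ⇒  (-4/9)·x = -146.422  ⇒  x = 329.4500°F.
In Celsius: (329.45 - 32) × 5/9 = 165.2500°C.
In kelvin: 165.2500 + 273.15 = 438.40 K.

438.40 K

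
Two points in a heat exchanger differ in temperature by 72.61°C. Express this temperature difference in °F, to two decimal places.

130.70°F

An interval of 1°C corresponds to 1.8°F.
72.61 × 1.8 = 130.70.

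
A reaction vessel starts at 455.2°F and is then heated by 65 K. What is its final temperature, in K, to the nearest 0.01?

Initial temperature in Celsius: (455.2 - 32) × 5/9 = 235.1111°C.
The 65 K change is an interval; Kelvin and Celsius degrees are the same size, so ΔC = +65°C.
Final Celsius temperature: 235.1111 + 65.0000 = 300.1111°C.
In kelvin: 300.1111 + 273.15 = 573.26 K.

573.26 K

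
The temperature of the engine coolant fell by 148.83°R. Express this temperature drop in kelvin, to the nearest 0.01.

82.68 K

An interval of 1°R corresponds to 5/9 K.
148.83 × 5/9 = 82.68.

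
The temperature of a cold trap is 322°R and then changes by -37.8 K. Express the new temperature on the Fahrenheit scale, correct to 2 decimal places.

Initial temperature in Celsius: (322 - 491.67) × 5/9 = -94.2611°C.
The 37.8 K change is an interval; Kelvin and Celsius degrees are the same size, so ΔC = -37.8°C.
Final Celsius temperature: -94.2611 - 37.8000 = -132.0611°C.
In Fahrenheit: -132.0611 × 1.8 + 32 = -205.71°F.

-205.71°F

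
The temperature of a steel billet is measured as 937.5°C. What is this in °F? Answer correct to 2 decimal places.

1719.50°F

In Fahrenheit: 937.5000 × 1.8 + 32 = 1719.50°F.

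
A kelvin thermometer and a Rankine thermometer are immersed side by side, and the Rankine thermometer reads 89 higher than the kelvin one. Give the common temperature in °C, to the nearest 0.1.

Let x be the kelvin reading; then the Rankine reading is 1.8·x.
(1.8·x) - x = 89  ⇒  (0.8)·x = 89  ⇒  x = 111.2500 K.
In Celsius: 111.25 - 273.15 = -161.9°C.

-161.9°C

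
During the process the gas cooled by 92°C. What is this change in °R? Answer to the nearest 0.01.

165.60°R

Only the scale ratio 1.8 matters for a change in temperature.
92 × 1.8 = 165.60.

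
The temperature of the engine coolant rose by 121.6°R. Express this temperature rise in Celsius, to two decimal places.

An interval of 1°R corresponds to 5/9°C.
121.6 × 5/9 = 67.56.

67.56°C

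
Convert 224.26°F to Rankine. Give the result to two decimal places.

In Celsius: (224.26 - 32) × 5/9 = 106.8111°C.
In Rankine: 106.8111 × 1.8 + 491.67 = 683.93°R.

683.93°R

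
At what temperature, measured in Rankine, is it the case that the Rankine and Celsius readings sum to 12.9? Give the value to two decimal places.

Let R be the Rankine reading. The Celsius reading is C = 5/9·R - 273.15.
Require R + C = 12.9: (14/9)·R - 273.15 = 12.9.
R = (12.9 + 273.15) / (14/9) = 183.89.

183.89°R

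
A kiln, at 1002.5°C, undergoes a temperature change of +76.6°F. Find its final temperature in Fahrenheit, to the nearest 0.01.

The 76.6°F change is an interval, so only the factor 5/9 applies: +76.6 × 5/9 = +42.5556°C.
Final Celsius temperature: 1002.5000 + 42.5556 = 1045.0556°C.
In Fahrenheit: 1045.0556 × 1.8 + 32 = 1913.10°F.

1913.10°F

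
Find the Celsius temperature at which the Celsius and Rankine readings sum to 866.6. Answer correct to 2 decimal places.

Let C be the Celsius reading. The Rankine reading is R = 1.8·C + 491.67.
Require C + R = 866.6: (2.8)·C + 491.67 = 866.6.
C = (866.6 - 491.67) / (2.8) = 133.90.

133.90°C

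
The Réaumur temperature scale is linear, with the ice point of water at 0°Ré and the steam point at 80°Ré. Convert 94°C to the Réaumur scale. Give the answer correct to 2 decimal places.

Linearly onto the Réaumur scale: 0 + (94.0000 / 100) × (80 - 0) = 75.20°Ré.

75.20°Ré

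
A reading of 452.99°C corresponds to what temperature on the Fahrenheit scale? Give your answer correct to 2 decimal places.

847.38°F

In Fahrenheit: 452.9900 × 1.8 + 32 = 847.38°F.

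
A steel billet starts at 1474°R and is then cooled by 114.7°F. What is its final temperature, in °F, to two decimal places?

Initial temperature in Celsius: (1474 - 491.67) × 5/9 = 545.7389°C.
The 114.7°F change is an interval, so only the factor 5/9 applies: -114.7 × 5/9 = -63.7222°C.
Final Celsius temperature: 545.7389 - 63.7222 = 482.0167°C.
In Fahrenheit: 482.0167 × 1.8 + 32 = 899.63°F.

899.63°F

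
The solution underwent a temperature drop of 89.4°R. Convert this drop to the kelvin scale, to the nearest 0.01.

Only the scale ratio 5/9 matters for a change in temperature.
89.4 × 5/9 = 49.67.

49.67 K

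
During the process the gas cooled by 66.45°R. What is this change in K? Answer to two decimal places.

36.92 K

Only the scale ratio 5/9 matters for a change in temperature.
66.45 × 5/9 = 36.92.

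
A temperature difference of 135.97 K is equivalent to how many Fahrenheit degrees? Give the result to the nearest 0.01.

244.75°F

An interval of 1 K corresponds to 1.8°F.
135.97 × 1.8 = 244.75.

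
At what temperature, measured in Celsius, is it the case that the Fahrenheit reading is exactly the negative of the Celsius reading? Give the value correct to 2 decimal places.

Let C be the Celsius reading. The Fahrenheit reading is F = 1.8·C + 32.
Require F = -1·C: 1.8·C + 32 = -1·C.
(2.8)·C = -32  ⇒  C = -11.43.

-11.43°C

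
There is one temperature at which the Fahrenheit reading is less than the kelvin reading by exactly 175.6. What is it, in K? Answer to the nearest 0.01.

355.09 K

Let K be the kelvin reading. The Fahrenheit reading is F = 1.8·K - 459.67.
Require F - K = -175.6: (0.8)·K - 459.67 = -175.6.
K = (-175.6 + 459.67) / (0.8) = 355.09.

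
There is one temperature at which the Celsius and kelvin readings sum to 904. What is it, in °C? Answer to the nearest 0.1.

315.4°C

Let C be the Celsius reading. The kelvin reading is K = 1·C + 273.15.
Require C + K = 904: (2)·C + 273.15 = 904.
C = (904 - 273.15) / (2) = 315.4.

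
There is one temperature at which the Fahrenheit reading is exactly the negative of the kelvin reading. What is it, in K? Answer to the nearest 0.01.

Let K be the kelvin reading. The Fahrenheit reading is F = 1.8·K - 459.67.
Require F = -1·K: 1.8·K - 459.67 = -1·K.
(2.8)·K = 459.67  ⇒  K = 164.17.

164.17 K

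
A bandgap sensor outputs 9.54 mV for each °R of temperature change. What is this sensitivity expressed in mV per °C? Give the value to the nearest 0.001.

17.172 mV per °C

Since only a temperature interval is involved, the additive offset between the scales drops out.
A change of 1°C is a change of 1.8°R, so per °C the value is 9.54 × 1.8 = 17.172.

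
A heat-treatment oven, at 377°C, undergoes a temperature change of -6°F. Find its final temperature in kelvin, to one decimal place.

The 6°F change is an interval, so only the factor 5/9 applies: -6 × 5/9 = -3.3333°C.
Final Celsius temperature: 377.0000 - 3.3333 = 373.6667°C.
In kelvin: 373.6667 + 273.15 = 646.8 K.

646.8 K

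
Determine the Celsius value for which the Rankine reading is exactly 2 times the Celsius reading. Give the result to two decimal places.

Let C be the Celsius reading. The Rankine reading is R = 1.8·C + 491.67.
Require R = 2·C: 1.8·C + 491.67 = 2·C.
(-0.2)·C = -491.67  ⇒  C = 2458.35.

2458.35°C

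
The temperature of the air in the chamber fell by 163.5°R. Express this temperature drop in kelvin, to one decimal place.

90.8 K

An interval of 1°R corresponds to 5/9 K.
163.5 × 5/9 = 90.8.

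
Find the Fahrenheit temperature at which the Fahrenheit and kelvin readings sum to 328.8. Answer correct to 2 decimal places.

Let F be the Fahrenheit reading. The kelvin reading is K = 5/9·F + 255.372.
Require F + K = 328.8: (14/9)·F + 255.372 = 328.8.
F = (328.8 - 255.372) / (14/9) = 47.20.

47.20°F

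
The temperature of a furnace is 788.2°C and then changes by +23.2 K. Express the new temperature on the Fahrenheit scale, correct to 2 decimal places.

1492.52°F

The 23.2 K change is an interval; Kelvin and Celsius degrees are the same size, so ΔC = +23.2°C.
Final Celsius temperature: 788.2000 + 23.2000 = 811.4000°C.
In Fahrenheit: 811.4000 × 1.8 + 32 = 1492.52°F.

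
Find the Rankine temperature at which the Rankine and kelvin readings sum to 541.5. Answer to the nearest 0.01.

Let R be the Rankine reading. The kelvin reading is K = 5/9·R.
Require R + K = 541.5: (14/9)·R = 541.5.
R = (541.5) / (14/9) = 348.11.

348.11°R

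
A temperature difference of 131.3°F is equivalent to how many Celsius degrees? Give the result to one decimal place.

Only the scale ratio 5/9 matters for a change in temperature.
131.3 × 5/9 = 72.9.

72.9°C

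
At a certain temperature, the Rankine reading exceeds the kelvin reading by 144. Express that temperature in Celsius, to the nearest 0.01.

-93.15°C

Let x be the Rankine reading; then the kelvin reading is 5/9·x.
(5/9·x) - x = -144  ⇒  (-4/9)·x = -144  ⇒  x = 324.0000°R.
In Celsius: (324 - 491.67) × 5/9 = -93.15°C.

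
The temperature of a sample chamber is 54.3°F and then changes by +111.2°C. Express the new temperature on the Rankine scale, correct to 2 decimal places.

714.13°R

Initial temperature in Celsius: (54.3 - 32) × 5/9 = 12.3889°C.
Final Celsius temperature: 12.3889 + 111.2000 = 123.5889°C.
In Rankine: 123.5889 × 1.8 + 491.67 = 714.13°R.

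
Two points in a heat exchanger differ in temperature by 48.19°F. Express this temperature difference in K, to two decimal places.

26.77 K

Only the scale ratio 5/9 matters for a change in temperature.
48.19 × 5/9 = 26.77.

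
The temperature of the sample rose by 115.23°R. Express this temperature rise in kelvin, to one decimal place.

64.0 K

Only the scale ratio 5/9 matters for a change in temperature.
115.23 × 5/9 = 64.0.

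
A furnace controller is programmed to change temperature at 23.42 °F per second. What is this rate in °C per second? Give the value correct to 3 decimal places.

13.011 °C/second

The quantity depends on a temperature interval, so only the ratio of degree sizes applies; the offset between the scales is irrelevant.
A change of 1°F is a change of 5/9°C, so 23.42 × 5/9 = 13.011.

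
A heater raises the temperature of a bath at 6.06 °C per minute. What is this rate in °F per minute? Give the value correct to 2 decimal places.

10.91 °F/minute

Since only a temperature interval is involved, the additive offset between the scales drops out.
A change of 1°C is a change of 1.8°F, so 6.06 × 1.8 = 10.91.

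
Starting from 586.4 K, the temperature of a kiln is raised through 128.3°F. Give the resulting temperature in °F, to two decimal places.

Initial temperature in Celsius: 586.4 - 273.15 = 313.2500°C.
The 128.3°F change is an interval, so only the factor 5/9 applies: +128.3 × 5/9 = +71.2778°C.
Final Celsius temperature: 313.2500 + 71.2778 = 384.5278°C.
In Fahrenheit: 384.5278 × 1.8 + 32 = 724.15°F.

724.15°F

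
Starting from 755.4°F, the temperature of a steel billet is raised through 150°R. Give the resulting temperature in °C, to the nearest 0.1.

485.2°C

Initial temperature in Celsius: (755.4 - 32) × 5/9 = 401.8889°C.
The 150°R change is an interval, so only the factor 5/9 applies: +150 × 5/9 = +83.3333°C.
Final Celsius temperature: 401.8889 + 83.3333 = 485.2222°C.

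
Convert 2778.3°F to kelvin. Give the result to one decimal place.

1798.9 K

In Celsius: (2778.3 - 32) × 5/9 = 1525.7222°C.
In kelvin: 1525.7222 + 273.15 = 1798.9 K.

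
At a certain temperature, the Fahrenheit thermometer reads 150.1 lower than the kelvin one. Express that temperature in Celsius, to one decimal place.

Let x be the kelvin reading; then the Fahrenheit reading is 1.8·x - 459.67.
(1.8·x - 459.67) - x = -150.1  ⇒  (0.8)·x = 309.57  ⇒  x = 386.9625 K.
In Celsius: 386.9625 - 273.15 = 113.8°C.

113.8°C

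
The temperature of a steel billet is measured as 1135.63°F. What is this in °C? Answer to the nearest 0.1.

613.1°C

In Celsius: (1135.63 - 32) × 5/9 = 613.1278°C.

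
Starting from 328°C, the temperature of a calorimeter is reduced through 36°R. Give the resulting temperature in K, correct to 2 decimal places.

581.15 K

The 36°R change is an interval, so only the factor 5/9 applies: -36 × 5/9 = -20.0000°C.
Final Celsius temperature: 328.0000 - 20.0000 = 308.0000°C.
In kelvin: 308.0000 + 273.15 = 581.15 K.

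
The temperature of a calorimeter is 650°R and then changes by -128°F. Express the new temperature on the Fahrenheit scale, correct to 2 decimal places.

Initial temperature in Celsius: (650 - 491.67) × 5/9 = 87.9611°C.
The 128°F change is an interval, so only the factor 5/9 applies: -128 × 5/9 = -71.1111°C.
Final Celsius temperature: 87.9611 - 71.1111 = 16.8500°C.
In Fahrenheit: 16.8500 × 1.8 + 32 = 62.33°F.

62.33°F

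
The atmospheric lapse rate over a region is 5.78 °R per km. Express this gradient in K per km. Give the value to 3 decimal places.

Since only a temperature interval is involved, the additive offset between the scales drops out.
A change of 1°R is a change of 5/9 K, so 5.78 × 5/9 = 3.211.

3.211 K/km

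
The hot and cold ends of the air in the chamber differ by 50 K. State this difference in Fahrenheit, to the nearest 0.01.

90.00°F

Only the scale ratio 1.8 matters for a change in temperature.
50 × 1.8 = 90.00.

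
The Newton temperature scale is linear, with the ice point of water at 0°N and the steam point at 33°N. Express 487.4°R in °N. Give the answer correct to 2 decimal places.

First in Celsius: (487.4 - 491.67) × 5/9 = -2.3722°C.
Linearly onto the Newton scale: 0 + (-2.3722 / 100) × (33 - 0) = -0.78°N.

-0.78°N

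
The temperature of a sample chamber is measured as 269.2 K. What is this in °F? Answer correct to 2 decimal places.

In Celsius: 269.2 - 273.15 = -3.9500°C.
In Fahrenheit: -3.9500 × 1.8 + 32 = 24.89°F.

24.89°F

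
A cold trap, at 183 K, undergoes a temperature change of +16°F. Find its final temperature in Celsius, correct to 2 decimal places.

Initial temperature in Celsius: 183 - 273.15 = -90.1500°C.
The 16°F change is an interval, so only the factor 5/9 applies: +16 × 5/9 = +8.8889°C.
Final Celsius temperature: -90.1500 + 8.8889 = -81.2611°C.

-81.26°C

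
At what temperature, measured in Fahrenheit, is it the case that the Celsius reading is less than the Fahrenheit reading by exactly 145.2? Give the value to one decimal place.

Let F be the Fahrenheit reading. The Celsius reading is C = 5/9·F - 17.7778.
Require C - F = -145.2: (-4/9)·F - 17.7778 = -145.2.
F = (-145.2 + 17.7778) / (-4/9) = 286.7.

286.7°F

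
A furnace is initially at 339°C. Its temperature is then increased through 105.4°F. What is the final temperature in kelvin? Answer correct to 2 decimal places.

670.71 K

The 105.4°F change is an interval, so only the factor 5/9 applies: +105.4 × 5/9 = +58.5556°C.
Final Celsius temperature: 339.0000 + 58.5556 = 397.5556°C.
In kelvin: 397.5556 + 273.15 = 670.71 K.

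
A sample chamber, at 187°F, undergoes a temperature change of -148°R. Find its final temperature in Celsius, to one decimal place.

Initial temperature in Celsius: (187 - 32) × 5/9 = 86.1111°C.
The 148°R change is an interval, so only the factor 5/9 applies: -148 × 5/9 = -82.2222°C.
Final Celsius temperature: 86.1111 - 82.2222 = 3.8889°C.

3.9°C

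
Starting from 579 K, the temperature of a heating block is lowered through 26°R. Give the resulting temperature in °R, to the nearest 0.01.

Initial temperature in Celsius: 579 - 273.15 = 305.8500°C.
The 26°R change is an interval, so only the factor 5/9 applies: -26 × 5/9 = -14.4444°C.
Final Celsius temperature: 305.8500 - 14.4444 = 291.4056°C.
In Rankine: 291.4056 × 1.8 + 491.67 = 1016.20°R.

1016.20°R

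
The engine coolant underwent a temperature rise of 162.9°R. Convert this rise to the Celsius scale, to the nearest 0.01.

90.50°C

For a temperature interval the offset drops out; only the factor 5/9 applies.
162.9 × 5/9 = 90.50.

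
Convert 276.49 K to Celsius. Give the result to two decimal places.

3.34°C

In Celsius: 276.49 - 273.15 = 3.3400°C.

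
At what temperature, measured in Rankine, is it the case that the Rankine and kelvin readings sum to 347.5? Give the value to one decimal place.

Let R be the Rankine reading. The kelvin reading is K = 5/9·R.
Require R + K = 347.5: (14/9)·R = 347.5.
R = (347.5) / (14/9) = 223.4.

223.4°R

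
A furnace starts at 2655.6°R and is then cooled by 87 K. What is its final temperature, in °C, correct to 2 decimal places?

Initial temperature in Celsius: (2655.6 - 491.67) × 5/9 = 1202.1833°C.
The 87 K change is an interval; Kelvin and Celsius degrees are the same size, so ΔC = -87°C.
Final Celsius temperature: 1202.1833 - 87.0000 = 1115.1833°C.

1115.18°C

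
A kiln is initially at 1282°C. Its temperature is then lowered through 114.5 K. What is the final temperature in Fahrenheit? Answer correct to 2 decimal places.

2133.50°F

The 114.5 K change is an interval; Kelvin and Celsius degrees are the same size, so ΔC = -114.5°C.
Final Celsius temperature: 1282.0000 - 114.5000 = 1167.5000°C.
In Fahrenheit: 1167.5000 × 1.8 + 32 = 2133.50°F.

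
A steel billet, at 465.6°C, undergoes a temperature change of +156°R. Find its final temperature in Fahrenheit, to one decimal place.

The 156°R change is an interval, so only the factor 5/9 applies: +156 × 5/9 = +86.6667°C.
Final Celsius temperature: 465.6000 + 86.6667 = 552.2667°C.
In Fahrenheit: 552.2667 × 1.8 + 32 = 1026.1°F.

1026.1°F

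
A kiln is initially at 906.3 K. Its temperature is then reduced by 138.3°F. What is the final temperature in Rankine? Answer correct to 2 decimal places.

1493.04°R

Initial temperature in Celsius: 906.3 - 273.15 = 633.1500°C.
The 138.3°F change is an interval, so only the factor 5/9 applies: -138.3 × 5/9 = -76.8333°C.
Final Celsius temperature: 633.1500 - 76.8333 = 556.3167°C.
In Rankine: 556.3167 × 1.8 + 491.67 = 1493.04°R.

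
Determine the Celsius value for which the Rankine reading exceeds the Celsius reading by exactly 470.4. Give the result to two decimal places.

Let C be the Celsius reading. The Rankine reading is R = 1.8·C + 491.67.
Require R - C = 470.4: (0.8)·C + 491.67 = 470.4.
C = (470.4 - 491.67) / (0.8) = -26.59.

-26.59°C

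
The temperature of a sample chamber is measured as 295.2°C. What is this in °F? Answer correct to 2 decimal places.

563.36°F

In Fahrenheit: 295.2000 × 1.8 + 32 = 563.36°F.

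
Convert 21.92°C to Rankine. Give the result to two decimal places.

531.13°R

In Rankine: 21.9200 × 1.8 + 491.67 = 531.13°R.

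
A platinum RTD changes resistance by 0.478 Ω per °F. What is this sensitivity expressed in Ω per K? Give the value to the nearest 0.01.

Since only a temperature interval is involved, the additive offset between the scales drops out.
A change of 1 K is a change of 1.8°F, so per K the value is 0.478 × 1.8 = 0.86.

0.86 Ω per K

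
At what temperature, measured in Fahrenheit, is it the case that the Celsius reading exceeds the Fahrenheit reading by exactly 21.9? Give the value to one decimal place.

Let F be the Fahrenheit reading. The Celsius reading is C = 5/9·F - 17.7778.
Require C - F = 21.9: (-4/9)·F - 17.7778 = 21.9.
F = (21.9 + 17.7778) / (-4/9) = -89.3.

-89.3°F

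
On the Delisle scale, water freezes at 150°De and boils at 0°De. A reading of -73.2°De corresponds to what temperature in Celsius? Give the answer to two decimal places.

148.80°C

Linear interpolation between the fixed points: C = (-73.2 - 150) × 100 / (0 - 150) = 148.8000°C.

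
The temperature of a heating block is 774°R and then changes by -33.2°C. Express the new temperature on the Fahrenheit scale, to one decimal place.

Initial temperature in Celsius: (774 - 491.67) × 5/9 = 156.8500°C.
Final Celsius temperature: 156.8500 - 33.2000 = 123.6500°C.
In Fahrenheit: 123.6500 × 1.8 + 32 = 254.6°F.

254.6°F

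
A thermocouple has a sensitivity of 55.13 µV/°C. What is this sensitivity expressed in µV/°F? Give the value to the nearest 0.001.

The quantity depends on a temperature interval, so only the ratio of degree sizes applies; the offset between the scales is irrelevant.
A change of 1°F is a change of 5/9°C, so per °F the value is 55.13 × 5/9 = 30.628.

30.628 µV/°F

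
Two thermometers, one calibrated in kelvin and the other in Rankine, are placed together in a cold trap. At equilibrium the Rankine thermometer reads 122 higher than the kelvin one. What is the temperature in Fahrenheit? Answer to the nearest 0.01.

Let x be the kelvin reading; then the Rankine reading is 1.8·x.
(1.8·x) - x = 122  ⇒  (0.8)·x = 122  ⇒  x = 152.5000 K.
In Celsius: 152.5 - 273.15 = -120.6500°C.
In Fahrenheit: -120.6500 × 1.8 + 32 = -185.17°F.

-185.17°F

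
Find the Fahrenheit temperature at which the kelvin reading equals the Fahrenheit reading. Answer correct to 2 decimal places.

Let F be the Fahrenheit reading. The kelvin reading is K = 5/9·F + 255.372.
Set K = F: 5/9·F + 255.372 = F.
(-4/9)·F = -255.372  ⇒  F = 574.59.

574.59°F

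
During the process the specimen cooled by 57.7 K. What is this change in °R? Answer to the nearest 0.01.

103.86°R

Only the scale ratio 1.8 matters for a change in temperature.
57.7 × 1.8 = 103.86.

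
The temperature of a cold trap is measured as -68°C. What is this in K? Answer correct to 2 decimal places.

In kelvin: -68.0000 + 273.15 = 205.15 K.

205.15 K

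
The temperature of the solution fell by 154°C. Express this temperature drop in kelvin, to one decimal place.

154.0 K

Celsius and kelvin degrees are the same size, so the interval is unchanged: 154.0.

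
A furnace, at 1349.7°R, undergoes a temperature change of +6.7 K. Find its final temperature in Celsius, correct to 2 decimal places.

Initial temperature in Celsius: (1349.7 - 491.67) × 5/9 = 476.6833°C.
The 6.7 K change is an interval; Kelvin and Celsius degrees are the same size, so ΔC = +6.7°C.
Final Celsius temperature: 476.6833 + 6.7000 = 483.3833°C.

483.38°C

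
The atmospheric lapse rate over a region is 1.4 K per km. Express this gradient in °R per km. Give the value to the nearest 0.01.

The quantity depends on a temperature interval, so only the ratio of degree sizes applies; the offset between the scales is irrelevant.
A change of 1 K is a change of 1.8°R, so 1.4 × 1.8 = 2.52.

2.52 °R/km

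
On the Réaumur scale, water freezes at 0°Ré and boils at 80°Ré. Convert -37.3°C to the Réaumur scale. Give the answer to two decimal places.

-29.84°Ré

Linearly onto the Réaumur scale: 0 + (-37.3000 / 100) × (80 - 0) = -29.84°Ré.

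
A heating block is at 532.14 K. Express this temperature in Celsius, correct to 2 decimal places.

258.99°C

In Celsius: 532.14 - 273.15 = 258.9900°C.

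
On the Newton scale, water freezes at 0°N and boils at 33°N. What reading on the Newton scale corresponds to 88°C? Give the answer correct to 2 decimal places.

29.04°N

Linearly onto the Newton scale: 0 + (88.0000 / 100) × (33 - 0) = 29.04°N.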